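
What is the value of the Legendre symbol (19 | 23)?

-1

Reciprocity: 19 ≡ 3 and 23 ≡ 3 (mod 4), so (19/23) = −(23/19).
Reduce top mod 19: now compute (4/19).
Pull out 2^2: since 19 ≡ 3 (mod 8), (2/19) = -1, so (2/19)^2 = +1.
Reached (1/19) = 1. Collecting the sign flips along the way, the symbol is -1.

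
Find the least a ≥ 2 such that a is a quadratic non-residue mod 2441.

3

(2/2441) = +1, so 2 is a residue.
(3/2441) = −1, so 3 is the smallest positive non-residue mod 2441.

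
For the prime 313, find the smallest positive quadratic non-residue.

(2/313) = +1, so 2 is a residue.
(3/313) = +1, so 3 is a residue.
(4/313) = +1, so 4 is a residue.
(5/313) = −1, so 5 is the smallest positive non-residue mod 313.

5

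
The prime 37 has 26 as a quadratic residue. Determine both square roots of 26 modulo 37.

10, 27

37 ≡ 1 (mod 4), so we find a root by search.
Trying successive values, 10² = 100 ≡ 26 (mod 37). The other root is 37 − 10 = 27.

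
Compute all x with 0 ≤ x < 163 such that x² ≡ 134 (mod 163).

Since 163 ≡ 3 (mod 4), a square root of 134 is 134^((163+1)/4) = 134^41 mod 163.
Repeated squaring: 134^2≡26, 134^4≡24, 134^8≡87, 134^16≡71, 134^32≡151 (mod 163).
134^41 = 134^(32+8+1) ≡ 121 (mod 163).
Check: 121² = 14641 ≡ 134 (mod 163). The two roots are 42 and 121.

42, 121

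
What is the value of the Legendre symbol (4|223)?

1

Euler's criterion: (4/223) ≡ 4^111 (mod 223).
4^2 ≡ 16 (mod 223)
4^4 ≡ 33 (mod 223)
4^8 ≡ 197 (mod 223)
4^16 ≡ 7 (mod 223)
4^32 ≡ 49 (mod 223)
4^64 ≡ 171 (mod 223)
4^111 = 4^(64+32+8+4+2+1) ≡ 1 (mod 223).
Result is 1, so (4/223) = 1.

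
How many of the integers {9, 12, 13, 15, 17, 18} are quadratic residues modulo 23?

4

(9/23) = +1 → QR.
(12/23) = +1 → QR.
(13/23) = +1 → QR.
(15/23) = -1 → non-residue.
(17/23) = -1 → non-residue.
(18/23) = +1 → QR.
Total quadratic residues among the 6: 4.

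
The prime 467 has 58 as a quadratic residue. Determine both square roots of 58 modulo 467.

92, 375

Since 467 ≡ 3 (mod 4), a square root of 58 is 58^((467+1)/4) = 58^117 mod 467.
Repeated squaring: 58^2≡95, 58^4≡152, 58^8≡221, 58^16≡273, 58^32≡276, 58^64≡55 (mod 467).
58^117 = 58^(64+32+16+4+1) ≡ 92 (mod 467).
Check: 92² = 8464 ≡ 58 (mod 467). The two roots are 92 and 375.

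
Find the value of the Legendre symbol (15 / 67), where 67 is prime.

1

Euler's criterion: (15/67) ≡ 15^33 (mod 67).
15^2 ≡ 24 (mod 67)
15^4 ≡ 40 (mod 67)
15^8 ≡ 59 (mod 67)
15^16 ≡ 64 (mod 67)
15^32 ≡ 9 (mod 67)
15^33 = 15^(32+1) ≡ 1 (mod 67).
Result is 1, so (15/67) = 1.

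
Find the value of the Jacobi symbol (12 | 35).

Pull out 2^2: since 35 ≡ 3 (mod 8), (2/35) = -1, so (2/35)^2 = +1.
Reciprocity: 3 ≡ 3 and 35 ≡ 3 (mod 4), so (3/35) = −(35/3).
Reduce top mod 3: now compute (2/3).
Pull out 2: since 3 ≡ 3 (mod 8), (2/3) = -1.
Reached (1/3) = 1. Collecting the sign flips along the way, the symbol is +1.

1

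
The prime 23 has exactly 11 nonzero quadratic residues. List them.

1, 2, 3, 4, 6, 8, 9, 12, 13, 16, 18

Square k = 1,…,11 (k and 23−k give the same square):
1²=1, 2²=4, 3²=9, 4²=16, 5²≡2, 6²≡13, 7²≡3, 8²≡18, 9²≡12, 10²≡8, 11²≡6 (mod 23).
So the quadratic residues mod 23 are {1, 2, 3, 4, 6, 8, 9, 12, 13, 16, 18}.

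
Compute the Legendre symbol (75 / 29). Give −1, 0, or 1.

First reduce: 75 ≡ 17 (mod 29).
Reciprocity: 17 ≡ 1 and 29 ≡ 1 (mod 4), so (17/29) = +(29/17).
Reduce top mod 17: now compute (12/17).
Pull out 2^2: since 17 ≡ 1 (mod 8), (2/17) = +1, so (2/17)^2 = +1.
Reciprocity: 3 ≡ 3 and 17 ≡ 1 (mod 4), so (3/17) = +(17/3).
Reduce top mod 3: now compute (2/3).
Pull out 2: since 3 ≡ 3 (mod 8), (2/3) = -1.
Reached (1/3) = 1. Collecting the sign flips along the way, the symbol is -1.

-1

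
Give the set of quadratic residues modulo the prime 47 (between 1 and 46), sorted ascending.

Square k = 1,…,23 (k and 47−k give the same square):
1²=1, 2²=4, 3²=9, 4²=16, 5²=25, 6²=36, 7²≡2, 8²≡17, 9²≡34, 10²≡6, 11²≡27, 12²≡3, 13²≡28, 14²≡8, 15²≡37, 16²≡21, 17²≡7, 18²≡42, 19²≡32, 20²≡24, 21²≡18, 22²≡14, 23²≡12 (mod 47).
So the quadratic residues mod 47 are {1, 2, 3, 4, 6, 7, 8, 9, 12, 14, 16, 17, 18, 21, 24, 25, 27, 28, 32, 34, 36, 37, 42}.

1,2,3,4,6,7,8,9,12,14,16,17,18,21,24,25,27,28,32,34,36,37,42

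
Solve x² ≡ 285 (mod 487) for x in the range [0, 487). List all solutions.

Since 487 ≡ 3 (mod 4), a square root of 285 is 285^((487+1)/4) = 285^122 mod 487.
Repeated squaring: 285^2≡383, 285^4≡102, 285^8≡177, 285^16≡161, 285^32≡110, 285^64≡412 (mod 487).
285^122 = 285^(64+32+16+8+2) ≡ 269 (mod 487).
Check: 269² = 72361 ≡ 285 (mod 487). The two roots are 218 and 269.

218, 269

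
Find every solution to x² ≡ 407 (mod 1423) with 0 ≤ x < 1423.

412, 1011

Since 1423 ≡ 3 (mod 4), a square root of 407 is 407^((1423+1)/4) = 407^356 mod 1423.
Repeated squaring: 407^2≡581, 407^4≡310, 407^8≡759, 407^16≡1189, 407^32≡682, 407^64≡1226, 407^128≡388, 407^256≡1129 (mod 1423).
407^356 = 407^(256+64+32+4) ≡ 412 (mod 1423).
Check: 412² = 169744 ≡ 407 (mod 1423). The two roots are 412 and 1011.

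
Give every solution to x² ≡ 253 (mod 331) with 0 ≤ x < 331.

65, 266

Since 331 ≡ 3 (mod 4), a square root of 253 is 253^((331+1)/4) = 253^83 mod 331.
Repeated squaring: 253^2≡126, 253^4≡319, 253^8≡144, 253^16≡214, 253^32≡118, 253^64≡22 (mod 331).
253^83 = 253^(64+16+2+1) ≡ 266 (mod 331).
Check: 266² = 70756 ≡ 253 (mod 331). The two roots are 65 and 266.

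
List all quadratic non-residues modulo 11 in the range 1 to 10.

Square k = 1,…,5 (k and 11−k give the same square):
1²=1, 2²=4, 3²=9, 4²≡5, 5²≡3 (mod 11).
The residues are {1, 3, 4, 5, 9}; the non-residues are the remaining 5 nonzero classes.

2, 6, 7, 8, 10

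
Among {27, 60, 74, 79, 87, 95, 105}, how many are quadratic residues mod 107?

4

(27/107) = +1 → QR.
(60/107) = -1 → non-residue.
(74/107) = -1 → non-residue.
(79/107) = +1 → QR.
(87/107) = +1 → QR.
(95/107) = -1 → non-residue.
(105/107) = +1 → QR.
Total quadratic residues among the 7: 4.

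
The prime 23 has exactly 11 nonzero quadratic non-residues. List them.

5,7,10,11,14,15,17,19,20,21,22

Square k = 1,…,11 (k and 23−k give the same square):
1²=1, 2²=4, 3²=9, 4²=16, 5²≡2, 6²≡13, 7²≡3, 8²≡18, 9²≡12, 10²≡8, 11²≡6 (mod 23).
The residues are {1, 2, 3, 4, 6, 8, 9, 12, 13, 16, 18}; the non-residues are the remaining 11 nonzero classes.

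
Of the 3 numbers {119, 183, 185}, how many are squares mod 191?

0

(119/191) = -1 → non-residue.
(183/191) = -1 → non-residue.
(185/191) = -1 → non-residue.
Total quadratic residues among the 3: 0.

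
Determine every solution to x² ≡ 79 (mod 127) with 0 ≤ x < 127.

Since 127 ≡ 3 (mod 4), a square root of 79 is 79^((127+1)/4) = 79^32 mod 127.
Repeated squaring: 79^2≡18, 79^4≡70, 79^8≡74, 79^16≡15, 79^32≡98 (mod 127).
79^32 = 79^(32) ≡ 98 (mod 127).
Check: 98² = 9604 ≡ 79 (mod 127). The two roots are 29 and 98.

29, 98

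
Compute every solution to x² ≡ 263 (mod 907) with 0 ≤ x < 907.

349, 558

Since 907 ≡ 3 (mod 4), a square root of 263 is 263^((907+1)/4) = 263^227 mod 907.
Repeated squaring: 263^2≡237, 263^4≡842, 263^8≡597, 263^16≡865, 263^32≡857, 263^64≡686, 263^128≡770 (mod 907).
263^227 = 263^(128+64+32+2+1) ≡ 558 (mod 907).
Check: 558² = 311364 ≡ 263 (mod 907). The two roots are 349 and 558.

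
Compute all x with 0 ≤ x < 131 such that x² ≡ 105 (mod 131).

57, 74

Since 131 ≡ 3 (mod 4), a square root of 105 is 105^((131+1)/4) = 105^33 mod 131.
Repeated squaring: 105^2≡21, 105^4≡48, 105^8≡77, 105^16≡34, 105^32≡108 (mod 131).
105^33 = 105^(32+1) ≡ 74 (mod 131).
Check: 74² = 5476 ≡ 105 (mod 131). The two roots are 57 and 74.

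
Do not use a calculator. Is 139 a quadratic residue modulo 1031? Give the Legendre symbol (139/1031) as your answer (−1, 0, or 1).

Euler's criterion: (139/1031) ≡ 139^515 (mod 1031).
139^2 ≡ 763 (mod 1031)
139^4 ≡ 685 (mod 1031)
139^8 ≡ 120 (mod 1031)
139^16 ≡ 997 (mod 1031)
139^32 ≡ 125 (mod 1031)
139^64 ≡ 160 (mod 1031)
139^128 ≡ 856 (mod 1031)
139^256 ≡ 726 (mod 1031)
139^512 ≡ 235 (mod 1031)
139^515 = 139^(512+2+1) ≡ 1 (mod 1031).
Result is 1, so (139/1031) = 1.

1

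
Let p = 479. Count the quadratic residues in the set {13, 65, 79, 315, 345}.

(13/479) = -1 → non-residue.
(65/479) = -1 → non-residue.
(79/479) = -1 → non-residue.
(315/479) = +1 → QR.
(345/479) = +1 → QR.
Total quadratic residues among the 5: 2.

2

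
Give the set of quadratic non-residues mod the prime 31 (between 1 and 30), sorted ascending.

3,6,11,12,13,15,17,21,22,23,24,26,27,29,30

Square k = 1,…,15 (k and 31−k give the same square):
1²=1, 2²=4, 3²=9, 4²=16, 5²=25, 6²≡5, 7²≡18, 8²≡2, 9²≡19, 10²≡7, 11²≡28, 12²≡20, 13²≡14, 14²≡10, 15²≡8 (mod 31).
The residues are {1, 2, 4, 5, 7, 8, 9, 10, 14, 16, 18, 19, 20, 25, 28}; the non-residues are the remaining 15 nonzero classes.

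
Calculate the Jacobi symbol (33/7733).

Reciprocity: 33 ≡ 1 and 7733 ≡ 1 (mod 4), so (33/7733) = +(7733/33).
Reduce top mod 33: now compute (11/33).
Reciprocity: 11 ≡ 3 and 33 ≡ 1 (mod 4), so (11/33) = +(33/11).
Reduce top mod 11: now compute (0/11).
Top reduces to 0: gcd > 1, so the symbol is 0.

0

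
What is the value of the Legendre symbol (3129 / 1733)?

First reduce: 3129 ≡ 1396 (mod 1733).
Pull out 2^2: since 1733 ≡ 5 (mod 8), (2/1733) = -1, so (2/1733)^2 = +1.
Reciprocity: 349 ≡ 1 and 1733 ≡ 1 (mod 4), so (349/1733) = +(1733/349).
Reduce top mod 349: now compute (337/349).
Reciprocity: 337 ≡ 1 and 349 ≡ 1 (mod 4), so (337/349) = +(349/337).
Reduce top mod 337: now compute (12/337).
Pull out 2^2: since 337 ≡ 1 (mod 8), (2/337) = +1, so (2/337)^2 = +1.
Reciprocity: 3 ≡ 3 and 337 ≡ 1 (mod 4), so (3/337) = +(337/3).
Reduce top mod 3: now compute (1/3).
Reached (1/3) = 1. Collecting the sign flips along the way, the symbol is +1.

1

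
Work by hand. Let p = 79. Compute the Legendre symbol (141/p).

1

Euler's criterion: (141/79) ≡ 62^39 (mod 79).
62^2 ≡ 52 (mod 79)
62^4 ≡ 18 (mod 79)
62^8 ≡ 8 (mod 79)
62^16 ≡ 64 (mod 79)
62^32 ≡ 67 (mod 79)
62^39 = 62^(32+4+2+1) ≡ 1 (mod 79).
Result is 1, so (141/79) = 1.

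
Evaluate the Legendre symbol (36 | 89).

1

Pull out 2^2: since 89 ≡ 1 (mod 8), (2/89) = +1, so (2/89)^2 = +1.
Reciprocity: 9 ≡ 1 and 89 ≡ 1 (mod 4), so (9/89) = +(89/9).
Reduce top mod 9: now compute (8/9).
Pull out 2^3: since 9 ≡ 1 (mod 8), (2/9) = +1, so (2/9)^3 = +1.
Reached (1/9) = 1. Collecting the sign flips along the way, the symbol is +1.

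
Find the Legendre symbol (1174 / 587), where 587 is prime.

0

First reduce: 1174 ≡ 0 (mod 587).
Top reduces to 0: gcd > 1, so the symbol is 0.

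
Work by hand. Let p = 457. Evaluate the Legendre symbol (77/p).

Reciprocity: 77 ≡ 1 and 457 ≡ 1 (mod 4), so (77/457) = +(457/77).
Reduce top mod 77: now compute (72/77).
Pull out 2^3: since 77 ≡ 5 (mod 8), (2/77) = -1, so (2/77)^3 = -1.
Reciprocity: 9 ≡ 1 and 77 ≡ 1 (mod 4), so (9/77) = +(77/9).
Reduce top mod 9: now compute (5/9).
Reciprocity: 5 ≡ 1 and 9 ≡ 1 (mod 4), so (5/9) = +(9/5).
Reduce top mod 5: now compute (4/5).
Pull out 2^2: since 5 ≡ 5 (mod 8), (2/5) = -1, so (2/5)^2 = +1.
Reached (1/5) = 1. Collecting the sign flips along the way, the symbol is -1.

-1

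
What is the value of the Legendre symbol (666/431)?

-1

First reduce: 666 ≡ 235 (mod 431).
Reciprocity: 235 ≡ 3 and 431 ≡ 3 (mod 4), so (235/431) = −(431/235).
Reduce top mod 235: now compute (196/235).
Pull out 2^2: since 235 ≡ 3 (mod 8), (2/235) = -1, so (2/235)^2 = +1.
Reciprocity: 49 ≡ 1 and 235 ≡ 3 (mod 4), so (49/235) = +(235/49).
Reduce top mod 49: now compute (39/49).
Reciprocity: 39 ≡ 3 and 49 ≡ 1 (mod 4), so (39/49) = +(49/39).
Reduce top mod 39: now compute (10/39).
Pull out 2: since 39 ≡ 7 (mod 8), (2/39) = +1.
Reciprocity: 5 ≡ 1 and 39 ≡ 3 (mod 4), so (5/39) = +(39/5).
Reduce top mod 5: now compute (4/5).
Pull out 2^2: since 5 ≡ 5 (mod 8), (2/5) = -1, so (2/5)^2 = +1.
Reached (1/5) = 1. Collecting the sign flips along the way, the symbol is -1.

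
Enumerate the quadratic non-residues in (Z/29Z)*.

2, 3, 8, 10, 11, 12, 14, 15, 17, 18, 19, 21, 26, 27

Square k = 1,…,14 (k and 29−k give the same square):
1²=1, 2²=4, 3²=9, 4²=16, 5²=25, 6²≡7, 7²≡20, 8²≡6, 9²≡23, 10²≡13, 11²≡5, 12²≡28, 13²≡24, 14²≡22 (mod 29).
The residues are {1, 4, 5, 6, 7, 9, 13, 16, 20, 22, 23, 24, 25, 28}; the non-residues are the remaining 14 nonzero classes.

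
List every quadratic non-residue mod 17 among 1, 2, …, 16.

3 5 6 7 10 11 12 14

Square k = 1,…,8 (k and 17−k give the same square):
1²=1, 2²=4, 3²=9, 4²=16, 5²≡8, 6²≡2, 7²≡15, 8²≡13 (mod 17).
The residues are {1, 2, 4, 8, 9, 13, 15, 16}; the non-residues are the remaining 8 nonzero classes.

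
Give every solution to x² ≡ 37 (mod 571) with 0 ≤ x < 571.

Since 571 ≡ 3 (mod 4), a square root of 37 is 37^((571+1)/4) = 37^143 mod 571.
Repeated squaring: 37^2≡227, 37^4≡139, 37^8≡478, 37^16≡84, 37^32≡204, 37^64≡504, 37^128≡492 (mod 571).
37^143 = 37^(128+8+4+2+1) ≡ 83 (mod 571).
Check: 83² = 6889 ≡ 37 (mod 571). The two roots are 83 and 488.

83, 488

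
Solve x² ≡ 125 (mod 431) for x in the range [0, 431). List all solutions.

43, 388

Since 431 ≡ 3 (mod 4), a square root of 125 is 125^((431+1)/4) = 125^108 mod 431.
Repeated squaring: 125^2≡109, 125^4≡244, 125^8≡58, 125^16≡347, 125^32≡160, 125^64≡171 (mod 431).
125^108 = 125^(64+32+8+4) ≡ 388 (mod 431).
Check: 388² = 150544 ≡ 125 (mod 431). The two roots are 43 and 388.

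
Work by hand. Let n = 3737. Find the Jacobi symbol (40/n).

Pull out 2^3: since 3737 ≡ 1 (mod 8), (2/3737) = +1, so (2/3737)^3 = +1.
Reciprocity: 5 ≡ 1 and 3737 ≡ 1 (mod 4), so (5/3737) = +(3737/5).
Reduce top mod 5: now compute (2/5).
Pull out 2: since 5 ≡ 5 (mod 8), (2/5) = -1.
Reached (1/5) = 1. Collecting the sign flips along the way, the symbol is -1.

-1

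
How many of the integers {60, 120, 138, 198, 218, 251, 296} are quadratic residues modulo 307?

(60/307) = +1 → QR.
(120/307) = -1 → non-residue.
(138/307) = -1 → non-residue.
(198/307) = -1 → non-residue.
(218/307) = -1 → non-residue.
(251/307) = +1 → QR.
(296/307) = -1 → non-residue.
Total quadratic residues among the 7: 2.

2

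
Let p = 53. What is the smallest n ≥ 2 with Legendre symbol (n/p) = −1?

(2/53) = −1, so 2 is the smallest positive non-residue mod 53.

2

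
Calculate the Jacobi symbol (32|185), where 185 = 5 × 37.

Pull out 2^5: since 185 ≡ 1 (mod 8), (2/185) = +1, so (2/185)^5 = +1.
Reached (1/185) = 1. Collecting the sign flips along the way, the symbol is +1.

1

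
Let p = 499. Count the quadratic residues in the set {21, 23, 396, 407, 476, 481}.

(21/499) = +1 → QR.
(23/499) = -1 → non-residue.
(396/499) = -1 → non-residue.
(407/499) = +1 → QR.
(476/499) = +1 → QR.
(481/499) = +1 → QR.
Total quadratic residues among the 6: 4.

4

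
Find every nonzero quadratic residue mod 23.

1, 2, 3, 4, 6, 8, 9, 12, 13, 16, 18

Square k = 1,…,11 (k and 23−k give the same square):
1²=1, 2²=4, 3²=9, 4²=16, 5²≡2, 6²≡13, 7²≡3, 8²≡18, 9²≡12, 10²≡8, 11²≡6 (mod 23).
So the quadratic residues mod 23 are {1, 2, 3, 4, 6, 8, 9, 12, 13, 16, 18}.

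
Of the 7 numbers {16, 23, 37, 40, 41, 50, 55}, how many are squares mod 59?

(16/59) = +1 → QR.
(23/59) = -1 → non-residue.
(37/59) = -1 → non-residue.
(40/59) = -1 → non-residue.
(41/59) = +1 → QR.
(50/59) = -1 → non-residue.
(55/59) = -1 → non-residue.
Total quadratic residues among the 7: 2.

2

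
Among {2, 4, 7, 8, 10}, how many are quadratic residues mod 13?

(2/13) = -1 → non-residue.
(4/13) = +1 → QR.
(7/13) = -1 → non-residue.
(8/13) = -1 → non-residue.
(10/13) = +1 → QR.
Total quadratic residues among the 5: 2.

2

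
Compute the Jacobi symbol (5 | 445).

0

Reciprocity: 5 ≡ 1 and 445 ≡ 1 (mod 4), so (5/445) = +(445/5).
Reduce top mod 5: now compute (0/5).
Top reduces to 0: gcd > 1, so the symbol is 0.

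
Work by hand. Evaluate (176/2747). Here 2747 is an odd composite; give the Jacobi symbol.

1

Pull out 2^4: since 2747 ≡ 3 (mod 8), (2/2747) = -1, so (2/2747)^4 = +1.
Reciprocity: 11 ≡ 3 and 2747 ≡ 3 (mod 4), so (11/2747) = −(2747/11).
Reduce top mod 11: now compute (8/11).
Pull out 2^3: since 11 ≡ 3 (mod 8), (2/11) = -1, so (2/11)^3 = -1.
Reached (1/11) = 1. Collecting the sign flips along the way, the symbol is +1.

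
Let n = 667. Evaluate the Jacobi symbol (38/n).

Pull out 2: since 667 ≡ 3 (mod 8), (2/667) = -1.
Reciprocity: 19 ≡ 3 and 667 ≡ 3 (mod 4), so (19/667) = −(667/19).
Reduce top mod 19: now compute (2/19).
Pull out 2: since 19 ≡ 3 (mod 8), (2/19) = -1.
Reached (1/19) = 1. Collecting the sign flips along the way, the symbol is -1.

-1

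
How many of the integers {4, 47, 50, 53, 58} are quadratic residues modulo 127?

(4/127) = +1 → QR.
(47/127) = +1 → QR.
(50/127) = +1 → QR.
(53/127) = -1 → non-residue.
(58/127) = -1 → non-residue.
Total quadratic residues among the 5: 3.

3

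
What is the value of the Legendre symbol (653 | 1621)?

Reciprocity: 653 ≡ 1 and 1621 ≡ 1 (mod 4), so (653/1621) = +(1621/653).
Reduce top mod 653: now compute (315/653).
Reciprocity: 315 ≡ 3 and 653 ≡ 1 (mod 4), so (315/653) = +(653/315).
Reduce top mod 315: now compute (23/315).
Reciprocity: 23 ≡ 3 and 315 ≡ 3 (mod 4), so (23/315) = −(315/23).
Reduce top mod 23: now compute (16/23).
Pull out 2^4: since 23 ≡ 7 (mod 8), (2/23) = +1, so (2/23)^4 = +1.
Reached (1/23) = 1. Collecting the sign flips along the way, the symbol is -1.

-1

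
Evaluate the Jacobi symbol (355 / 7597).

0

Reciprocity: 355 ≡ 3 and 7597 ≡ 1 (mod 4), so (355/7597) = +(7597/355).
Reduce top mod 355: now compute (142/355).
Pull out 2: since 355 ≡ 3 (mod 8), (2/355) = -1.
Reciprocity: 71 ≡ 3 and 355 ≡ 3 (mod 4), so (71/355) = −(355/71).
Reduce top mod 71: now compute (0/71).
Top reduces to 0: gcd > 1, so the symbol is 0.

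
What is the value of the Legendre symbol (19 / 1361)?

Reciprocity: 19 ≡ 3 and 1361 ≡ 1 (mod 4), so (19/1361) = +(1361/19).
Reduce top mod 19: now compute (12/19).
Pull out 2^2: since 19 ≡ 3 (mod 8), (2/19) = -1, so (2/19)^2 = +1.
Reciprocity: 3 ≡ 3 and 19 ≡ 3 (mod 4), so (3/19) = −(19/3).
Reduce top mod 3: now compute (1/3).
Reached (1/3) = 1. Collecting the sign flips along the way, the symbol is -1.

-1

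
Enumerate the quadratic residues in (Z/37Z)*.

1 3 4 7 9 10 11 12 16 21 25 26 27 28 30 33 34 36

Square k = 1,…,18 (k and 37−k give the same square):
1²=1, 2²=4, 3²=9, 4²=16, 5²=25, 6²=36, 7²≡12, 8²≡27, 9²≡7, 10²≡26, 11²≡10, 12²≡33, 13²≡21, 14²≡11, 15²≡3, 16²≡34, 17²≡30, 18²≡28 (mod 37).
So the quadratic residues mod 37 are {1, 3, 4, 7, 9, 10, 11, 12, 16, 21, 25, 26, 27, 28, 30, 33, 34, 36}.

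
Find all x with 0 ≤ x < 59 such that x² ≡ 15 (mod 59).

29, 30

Since 59 ≡ 3 (mod 4), a square root of 15 is 15^((59+1)/4) = 15^15 mod 59.
Repeated squaring: 15^2≡48, 15^4≡3, 15^8≡9 (mod 59).
15^15 = 15^(8+4+2+1) ≡ 29 (mod 59).
Check: 29² = 841 ≡ 15 (mod 59). The two roots are 29 and 30.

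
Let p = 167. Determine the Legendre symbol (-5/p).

1

First reduce: -5 ≡ 162 (mod 167).
Pull out 2: since 167 ≡ 7 (mod 8), (2/167) = +1.
Reciprocity: 81 ≡ 1 and 167 ≡ 3 (mod 4), so (81/167) = +(167/81).
Reduce top mod 81: now compute (5/81).
Reciprocity: 5 ≡ 1 and 81 ≡ 1 (mod 4), so (5/81) = +(81/5).
Reduce top mod 5: now compute (1/5).
Reached (1/5) = 1. Collecting the sign flips along the way, the symbol is +1.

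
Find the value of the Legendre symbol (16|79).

Euler's criterion: (16/79) ≡ 16^39 (mod 79).
16^2 ≡ 19 (mod 79)
16^4 ≡ 45 (mod 79)
16^8 ≡ 50 (mod 79)
16^16 ≡ 51 (mod 79)
16^32 ≡ 73 (mod 79)
16^39 = 16^(32+4+2+1) ≡ 1 (mod 79).
Result is 1, so (16/79) = 1.

1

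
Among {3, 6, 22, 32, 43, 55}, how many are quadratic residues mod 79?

(3/79) = -1 → non-residue.
(6/79) = -1 → non-residue.
(22/79) = +1 → QR.
(32/79) = +1 → QR.
(43/79) = -1 → non-residue.
(55/79) = +1 → QR.
Total quadratic residues among the 6: 3.

3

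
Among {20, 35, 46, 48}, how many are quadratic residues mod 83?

1

(20/83) = -1 → non-residue.
(35/83) = -1 → non-residue.
(46/83) = -1 → non-residue.
(48/83) = +1 → QR.
Total quadratic residues among the 4: 1.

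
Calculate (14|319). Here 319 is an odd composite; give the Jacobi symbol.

-1

Pull out 2: since 319 ≡ 7 (mod 8), (2/319) = +1.
Reciprocity: 7 ≡ 3 and 319 ≡ 3 (mod 4), so (7/319) = −(319/7).
Reduce top mod 7: now compute (4/7).
Pull out 2^2: since 7 ≡ 7 (mod 8), (2/7) = +1, so (2/7)^2 = +1.
Reached (1/7) = 1. Collecting the sign flips along the way, the symbol is -1.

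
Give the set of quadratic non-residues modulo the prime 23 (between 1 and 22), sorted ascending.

Square k = 1,…,11 (k and 23−k give the same square):
1²=1, 2²=4, 3²=9, 4²=16, 5²≡2, 6²≡13, 7²≡3, 8²≡18, 9²≡12, 10²≡8, 11²≡6 (mod 23).
The residues are {1, 2, 3, 4, 6, 8, 9, 12, 13, 16, 18}; the non-residues are the remaining 11 nonzero classes.

5, 7, 10, 11, 14, 15, 17, 19, 20, 21, 22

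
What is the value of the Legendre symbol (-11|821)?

-1

Euler's criterion: (-11/821) ≡ 810^410 (mod 821).
810^2 ≡ 121 (mod 821)
810^4 ≡ 684 (mod 821)
810^8 ≡ 707 (mod 821)
810^16 ≡ 681 (mod 821)
810^32 ≡ 717 (mod 821)
810^64 ≡ 143 (mod 821)
810^128 ≡ 745 (mod 821)
810^256 ≡ 29 (mod 821)
810^410 = 810^(256+128+16+8+2) ≡ 820 (mod 821).
Result is 820 ≡ −1, so (-11/821) = −1.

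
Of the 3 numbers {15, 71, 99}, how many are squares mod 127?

(15/127) = +1 → QR.
(71/127) = +1 → QR.
(99/127) = +1 → QR.
Total quadratic residues among the 3: 3.

3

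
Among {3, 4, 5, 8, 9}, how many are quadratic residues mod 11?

(3/11) = +1 → QR.
(4/11) = +1 → QR.
(5/11) = +1 → QR.
(8/11) = -1 → non-residue.
(9/11) = +1 → QR.
Total quadratic residues among the 5: 4.

4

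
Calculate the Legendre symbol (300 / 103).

First reduce: 300 ≡ 94 (mod 103).
Pull out 2: since 103 ≡ 7 (mod 8), (2/103) = +1.
Reciprocity: 47 ≡ 3 and 103 ≡ 3 (mod 4), so (47/103) = −(103/47).
Reduce top mod 47: now compute (9/47).
Reciprocity: 9 ≡ 1 and 47 ≡ 3 (mod 4), so (9/47) = +(47/9).
Reduce top mod 9: now compute (2/9).
Pull out 2: since 9 ≡ 1 (mod 8), (2/9) = +1.
Reached (1/9) = 1. Collecting the sign flips along the way, the symbol is -1.

-1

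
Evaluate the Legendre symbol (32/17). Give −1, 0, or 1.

1

First reduce: 32 ≡ 15 (mod 17).
Reciprocity: 15 ≡ 3 and 17 ≡ 1 (mod 4), so (15/17) = +(17/15).
Reduce top mod 15: now compute (2/15).
Pull out 2: since 15 ≡ 7 (mod 8), (2/15) = +1.
Reached (1/15) = 1. Collecting the sign flips along the way, the symbol is +1.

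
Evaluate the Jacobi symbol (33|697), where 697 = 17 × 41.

Reciprocity: 33 ≡ 1 and 697 ≡ 1 (mod 4), so (33/697) = +(697/33).
Reduce top mod 33: now compute (4/33).
Pull out 2^2: since 33 ≡ 1 (mod 8), (2/33) = +1, so (2/33)^2 = +1.
Reached (1/33) = 1. Collecting the sign flips along the way, the symbol is +1.

1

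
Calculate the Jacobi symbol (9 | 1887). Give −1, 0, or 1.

0

Reciprocity: 9 ≡ 1 and 1887 ≡ 3 (mod 4), so (9/1887) = +(1887/9).
Reduce top mod 9: now compute (6/9).
Pull out 2: since 9 ≡ 1 (mod 8), (2/9) = +1.
Reciprocity: 3 ≡ 3 and 9 ≡ 1 (mod 4), so (3/9) = +(9/3).
Reduce top mod 3: now compute (0/3).
Top reduces to 0: gcd > 1, so the symbol is 0.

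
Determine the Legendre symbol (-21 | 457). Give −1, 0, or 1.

1

Euler's criterion: (-21/457) ≡ 436^228 (mod 457).
436^2 ≡ 441 (mod 457)
436^4 ≡ 256 (mod 457)
436^8 ≡ 185 (mod 457)
436^16 ≡ 407 (mod 457)
436^32 ≡ 215 (mod 457)
436^64 ≡ 68 (mod 457)
436^128 ≡ 54 (mod 457)
436^228 = 436^(128+64+32+4) ≡ 1 (mod 457).
Result is 1, so (-21/457) = 1.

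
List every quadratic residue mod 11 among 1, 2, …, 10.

1,3,4,5,9

Square k = 1,…,5 (k and 11−k give the same square):
1²=1, 2²=4, 3²=9, 4²≡5, 5²≡3 (mod 11).
So the quadratic residues mod 11 are {1, 3, 4, 5, 9}.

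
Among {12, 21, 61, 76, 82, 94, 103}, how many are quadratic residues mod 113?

2

(12/113) = -1 → non-residue.
(21/113) = -1 → non-residue.
(61/113) = +1 → QR.
(76/113) = -1 → non-residue.
(82/113) = +1 → QR.
(94/113) = -1 → non-residue.
(103/113) = -1 → non-residue.
Total quadratic residues among the 7: 2.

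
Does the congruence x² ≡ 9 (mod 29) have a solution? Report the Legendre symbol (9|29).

1

Euler's criterion: (9/29) ≡ 9^14 (mod 29).
9^2 ≡ 23 (mod 29)
9^4 ≡ 7 (mod 29)
9^8 ≡ 20 (mod 29)
9^14 = 9^(8+4+2) ≡ 1 (mod 29).
Result is 1, so (9/29) = 1.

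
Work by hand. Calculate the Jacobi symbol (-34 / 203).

1

First reduce: -34 ≡ 169 (mod 203).
Reciprocity: 169 ≡ 1 and 203 ≡ 3 (mod 4), so (169/203) = +(203/169).
Reduce top mod 169: now compute (34/169).
Pull out 2: since 169 ≡ 1 (mod 8), (2/169) = +1.
Reciprocity: 17 ≡ 1 and 169 ≡ 1 (mod 4), so (17/169) = +(169/17).
Reduce top mod 17: now compute (16/17).
Pull out 2^4: since 17 ≡ 1 (mod 8), (2/17) = +1, so (2/17)^4 = +1.
Reached (1/17) = 1. Collecting the sign flips along the way, the symbol is +1.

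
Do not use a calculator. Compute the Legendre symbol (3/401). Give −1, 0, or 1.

-1

Reciprocity: 3 ≡ 3 and 401 ≡ 1 (mod 4), so (3/401) = +(401/3).
Reduce top mod 3: now compute (2/3).
Pull out 2: since 3 ≡ 3 (mod 8), (2/3) = -1.
Reached (1/3) = 1. Collecting the sign flips along the way, the symbol is -1.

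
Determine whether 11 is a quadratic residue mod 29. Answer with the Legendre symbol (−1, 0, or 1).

-1

Euler's criterion: (11/29) ≡ 11^14 (mod 29).
11^2 ≡ 5 (mod 29)
11^4 ≡ 25 (mod 29)
11^8 ≡ 16 (mod 29)
11^14 = 11^(8+4+2) ≡ 28 (mod 29).
Result is 28 ≡ −1, so (11/29) = −1.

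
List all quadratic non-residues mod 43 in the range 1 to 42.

Square k = 1,…,21 (k and 43−k give the same square):
1²=1, 2²=4, 3²=9, 4²=16, 5²=25, 6²=36, 7²≡6, 8²≡21, 9²≡38, 10²≡14, 11²≡35, 12²≡15, 13²≡40, 14²≡24, 15²≡10, 16²≡41, 17²≡31, 18²≡23, 19²≡17, 20²≡13, 21²≡11 (mod 43).
The residues are {1, 4, 6, 9, 10, 11, 13, 14, 15, 16, 17, 21, 23, 24, 25, 31, 35, 36, 38, 40, 41}; the non-residues are the remaining 21 nonzero classes.

2, 3, 5, 7, 8, 12, 18, 19, 20, 22, 26, 27, 28, 29, 30, 32, 33, 34, 37, 39, 42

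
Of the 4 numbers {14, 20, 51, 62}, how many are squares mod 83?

1

(14/83) = -1 → non-residue.
(20/83) = -1 → non-residue.
(51/83) = +1 → QR.
(62/83) = -1 → non-residue.
Total quadratic residues among the 4: 1.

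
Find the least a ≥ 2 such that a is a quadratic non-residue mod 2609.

(2/2609) = +1, so 2 is a residue.
(3/2609) = −1, so 3 is the smallest positive non-residue mod 2609.

3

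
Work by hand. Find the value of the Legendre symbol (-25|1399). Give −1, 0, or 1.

-1

First reduce: -25 ≡ 1374 (mod 1399).
Pull out 2: since 1399 ≡ 7 (mod 8), (2/1399) = +1.
Reciprocity: 687 ≡ 3 and 1399 ≡ 3 (mod 4), so (687/1399) = −(1399/687).
Reduce top mod 687: now compute (25/687).
Reciprocity: 25 ≡ 1 and 687 ≡ 3 (mod 4), so (25/687) = +(687/25).
Reduce top mod 25: now compute (12/25).
Pull out 2^2: since 25 ≡ 1 (mod 8), (2/25) = +1, so (2/25)^2 = +1.
Reciprocity: 3 ≡ 3 and 25 ≡ 1 (mod 4), so (3/25) = +(25/3).
Reduce top mod 3: now compute (1/3).
Reached (1/3) = 1. Collecting the sign flips along the way, the symbol is -1.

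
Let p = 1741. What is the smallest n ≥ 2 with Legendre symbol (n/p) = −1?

(2/1741) = −1, so 2 is the smallest positive non-residue mod 1741.

2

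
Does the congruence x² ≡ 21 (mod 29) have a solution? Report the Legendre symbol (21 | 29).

Euler's criterion: (21/29) ≡ 21^14 (mod 29).
21^2 ≡ 6 (mod 29)
21^4 ≡ 7 (mod 29)
21^8 ≡ 20 (mod 29)
21^14 = 21^(8+4+2) ≡ 28 (mod 29).
Result is 28 ≡ −1, so (21/29) = −1.

-1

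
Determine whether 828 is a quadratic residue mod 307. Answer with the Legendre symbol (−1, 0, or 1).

-1

First reduce: 828 ≡ 214 (mod 307).
Pull out 2: since 307 ≡ 3 (mod 8), (2/307) = -1.
Reciprocity: 107 ≡ 3 and 307 ≡ 3 (mod 4), so (107/307) = −(307/107).
Reduce top mod 107: now compute (93/107).
Reciprocity: 93 ≡ 1 and 107 ≡ 3 (mod 4), so (93/107) = +(107/93).
Reduce top mod 93: now compute (14/93).
Pull out 2: since 93 ≡ 5 (mod 8), (2/93) = -1.
Reciprocity: 7 ≡ 3 and 93 ≡ 1 (mod 4), so (7/93) = +(93/7).
Reduce top mod 7: now compute (2/7).
Pull out 2: since 7 ≡ 7 (mod 8), (2/7) = +1.
Reached (1/7) = 1. Collecting the sign flips along the way, the symbol is -1.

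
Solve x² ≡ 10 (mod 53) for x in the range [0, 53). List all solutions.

53 ≡ 1 (mod 4), so we find a root by search.
Trying successive values, 13² = 169 ≡ 10 (mod 53). The other root is 53 − 13 = 40.

13, 40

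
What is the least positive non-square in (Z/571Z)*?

2

(2/571) = −1, so 2 is the smallest positive non-residue mod 571.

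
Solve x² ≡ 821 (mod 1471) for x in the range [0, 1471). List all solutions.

Since 1471 ≡ 3 (mod 4), a square root of 821 is 821^((1471+1)/4) = 821^368 mod 1471.
Repeated squaring: 821^2≡323, 821^4≡1359, 821^8≡776, 821^16≡537, 821^32≡53, 821^64≡1338, 821^128≡37, 821^256≡1369 (mod 1471).
821^368 = 821^(256+64+32+16) ≡ 1201 (mod 1471).
Check: 1201² = 1442401 ≡ 821 (mod 1471). The two roots are 270 and 1201.

270, 1201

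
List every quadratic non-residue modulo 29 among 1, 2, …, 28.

Square k = 1,…,14 (k and 29−k give the same square):
1²=1, 2²=4, 3²=9, 4²=16, 5²=25, 6²≡7, 7²≡20, 8²≡6, 9²≡23, 10²≡13, 11²≡5, 12²≡28, 13²≡24, 14²≡22 (mod 29).
The residues are {1, 4, 5, 6, 7, 9, 13, 16, 20, 22, 23, 24, 25, 28}; the non-residues are the remaining 14 nonzero classes.

2,3,8,10,11,12,14,15,17,18,19,21,26,27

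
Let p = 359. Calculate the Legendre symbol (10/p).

1

Pull out 2: since 359 ≡ 7 (mod 8), (2/359) = +1.
Reciprocity: 5 ≡ 1 and 359 ≡ 3 (mod 4), so (5/359) = +(359/5).
Reduce top mod 5: now compute (4/5).
Pull out 2^2: since 5 ≡ 5 (mod 8), (2/5) = -1, so (2/5)^2 = +1.
Reached (1/5) = 1. Collecting the sign flips along the way, the symbol is +1.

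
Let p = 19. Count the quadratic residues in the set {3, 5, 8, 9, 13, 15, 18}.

2

(3/19) = -1 → non-residue.
(5/19) = +1 → QR.
(8/19) = -1 → non-residue.
(9/19) = +1 → QR.
(13/19) = -1 → non-residue.
(15/19) = -1 → non-residue.
(18/19) = -1 → non-residue.
Total quadratic residues among the 7: 2.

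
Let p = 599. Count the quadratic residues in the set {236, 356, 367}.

1

(236/599) = -1 → non-residue.
(356/599) = -1 → non-residue.
(367/599) = +1 → QR.
Total quadratic residues among the 3: 1.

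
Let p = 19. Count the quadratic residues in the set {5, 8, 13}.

(5/19) = +1 → QR.
(8/19) = -1 → non-residue.
(13/19) = -1 → non-residue.
Total quadratic residues among the 3: 1.

1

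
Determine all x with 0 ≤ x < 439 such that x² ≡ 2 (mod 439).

21, 418

Since 439 ≡ 3 (mod 4), a square root of 2 is 2^((439+1)/4) = 2^110 mod 439.
Repeated squaring: 2^2≡4, 2^4≡16, 2^8≡256, 2^16≡125, 2^32≡260, 2^64≡433 (mod 439).
2^110 = 2^(64+32+8+4+2) ≡ 418 (mod 439).
Check: 418² = 174724 ≡ 2 (mod 439). The two roots are 21 and 418.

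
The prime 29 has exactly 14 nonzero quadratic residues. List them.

Square k = 1,…,14 (k and 29−k give the same square):
1²=1, 2²=4, 3²=9, 4²=16, 5²=25, 6²≡7, 7²≡20, 8²≡6, 9²≡23, 10²≡13, 11²≡5, 12²≡28, 13²≡24, 14²≡22 (mod 29).
So the quadratic residues mod 29 are {1, 4, 5, 6, 7, 9, 13, 16, 20, 22, 23, 24, 25, 28}.

1,4,5,6,7,9,13,16,20,22,23,24,25,28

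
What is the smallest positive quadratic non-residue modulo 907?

2

(2/907) = −1, so 2 is the smallest positive non-residue mod 907.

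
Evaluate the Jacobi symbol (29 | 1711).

Reciprocity: 29 ≡ 1 and 1711 ≡ 3 (mod 4), so (29/1711) = +(1711/29).
Reduce top mod 29: now compute (0/29).
Top reduces to 0: gcd > 1, so the symbol is 0.

0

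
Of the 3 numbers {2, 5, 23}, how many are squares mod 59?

(2/59) = -1 → non-residue.
(5/59) = +1 → QR.
(23/59) = -1 → non-residue.
Total quadratic residues among the 3: 1.

1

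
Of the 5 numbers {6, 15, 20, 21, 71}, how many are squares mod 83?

1

(6/83) = -1 → non-residue.
(15/83) = -1 → non-residue.
(20/83) = -1 → non-residue.
(21/83) = +1 → QR.
(71/83) = -1 → non-residue.
Total quadratic residues among the 5: 1.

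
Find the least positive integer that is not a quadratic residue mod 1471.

(2/1471) = +1, so 2 is a residue.
(3/1471) = −1, so 3 is the smallest positive non-residue mod 1471.

3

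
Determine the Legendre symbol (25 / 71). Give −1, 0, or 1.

1

Reciprocity: 25 ≡ 1 and 71 ≡ 3 (mod 4), so (25/71) = +(71/25).
Reduce top mod 25: now compute (21/25).
Reciprocity: 21 ≡ 1 and 25 ≡ 1 (mod 4), so (21/25) = +(25/21).
Reduce top mod 21: now compute (4/21).
Pull out 2^2: since 21 ≡ 5 (mod 8), (2/21) = -1, so (2/21)^2 = +1.
Reached (1/21) = 1. Collecting the sign flips along the way, the symbol is +1.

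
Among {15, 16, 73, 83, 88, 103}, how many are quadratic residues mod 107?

(15/107) = -1 → non-residue.
(16/107) = +1 → QR.
(73/107) = -1 → non-residue.
(83/107) = +1 → QR.
(88/107) = -1 → non-residue.
(103/107) = -1 → non-residue.
Total quadratic residues among the 6: 2.

2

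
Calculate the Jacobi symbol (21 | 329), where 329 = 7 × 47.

Reciprocity: 21 ≡ 1 and 329 ≡ 1 (mod 4), so (21/329) = +(329/21).
Reduce top mod 21: now compute (14/21).
Pull out 2: since 21 ≡ 5 (mod 8), (2/21) = -1.
Reciprocity: 7 ≡ 3 and 21 ≡ 1 (mod 4), so (7/21) = +(21/7).
Reduce top mod 7: now compute (0/7).
Top reduces to 0: gcd > 1, so the symbol is 0.

0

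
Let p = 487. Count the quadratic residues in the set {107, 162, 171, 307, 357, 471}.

(107/487) = +1 → QR.
(162/487) = +1 → QR.
(171/487) = +1 → QR.
(307/487) = +1 → QR.
(357/487) = -1 → non-residue.
(471/487) = -1 → non-residue.
Total quadratic residues among the 6: 4.

4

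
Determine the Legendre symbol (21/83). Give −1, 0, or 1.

1

Euler's criterion: (21/83) ≡ 21^41 (mod 83).
21^2 ≡ 26 (mod 83)
21^4 ≡ 12 (mod 83)
21^8 ≡ 61 (mod 83)
21^16 ≡ 69 (mod 83)
21^32 ≡ 30 (mod 83)
21^41 = 21^(32+8+1) ≡ 1 (mod 83).
Result is 1, so (21/83) = 1.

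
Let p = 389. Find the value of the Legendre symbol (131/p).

Reciprocity: 131 ≡ 3 and 389 ≡ 1 (mod 4), so (131/389) = +(389/131).
Reduce top mod 131: now compute (127/131).
Reciprocity: 127 ≡ 3 and 131 ≡ 3 (mod 4), so (127/131) = −(131/127).
Reduce top mod 127: now compute (4/127).
Pull out 2^2: since 127 ≡ 7 (mod 8), (2/127) = +1, so (2/127)^2 = +1.
Reached (1/127) = 1. Collecting the sign flips along the way, the symbol is -1.

-1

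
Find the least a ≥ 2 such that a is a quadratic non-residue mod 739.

(2/739) = −1, so 2 is the smallest positive non-residue mod 739.

2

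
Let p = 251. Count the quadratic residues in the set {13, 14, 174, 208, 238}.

3

(13/251) = +1 → QR.
(14/251) = -1 → non-residue.
(174/251) = +1 → QR.
(208/251) = +1 → QR.
(238/251) = -1 → non-residue.
Total quadratic residues among the 5: 3.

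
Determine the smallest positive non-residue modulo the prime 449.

(2/449) = +1, so 2 is a residue.
(3/449) = −1, so 3 is the smallest positive non-residue mod 449.

3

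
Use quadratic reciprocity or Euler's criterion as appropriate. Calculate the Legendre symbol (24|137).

-1

Euler's criterion: (24/137) ≡ 24^68 (mod 137).
24^2 ≡ 28 (mod 137)
24^4 ≡ 99 (mod 137)
24^8 ≡ 74 (mod 137)
24^16 ≡ 133 (mod 137)
24^32 ≡ 16 (mod 137)
24^64 ≡ 119 (mod 137)
24^68 = 24^(64+4) ≡ 136 (mod 137).
Result is 136 ≡ −1, so (24/137) = −1.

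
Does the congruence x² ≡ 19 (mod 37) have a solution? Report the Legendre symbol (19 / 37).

Euler's criterion: (19/37) ≡ 19^18 (mod 37).
19^2 ≡ 28 (mod 37)
19^4 ≡ 7 (mod 37)
19^8 ≡ 12 (mod 37)
19^16 ≡ 33 (mod 37)
19^18 = 19^(16+2) ≡ 36 (mod 37).
Result is 36 ≡ −1, so (19/37) = −1.

-1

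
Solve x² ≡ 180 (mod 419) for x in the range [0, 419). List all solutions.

173, 246

Since 419 ≡ 3 (mod 4), a square root of 180 is 180^((419+1)/4) = 180^105 mod 419.
Repeated squaring: 180^2≡137, 180^4≡333, 180^8≡273, 180^16≡366, 180^32≡295, 180^64≡292 (mod 419).
180^105 = 180^(64+32+8+1) ≡ 173 (mod 419).
Check: 173² = 29929 ≡ 180 (mod 419). The two roots are 173 and 246.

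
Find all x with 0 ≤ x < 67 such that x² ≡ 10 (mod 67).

12, 55

Since 67 ≡ 3 (mod 4), a square root of 10 is 10^((67+1)/4) = 10^17 mod 67.
Repeated squaring: 10^2≡33, 10^4≡17, 10^8≡21, 10^16≡39 (mod 67).
10^17 = 10^(16+1) ≡ 55 (mod 67).
Check: 55² = 3025 ≡ 10 (mod 67). The two roots are 12 and 55.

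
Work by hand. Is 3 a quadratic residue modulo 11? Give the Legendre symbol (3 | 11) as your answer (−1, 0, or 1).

1

Reciprocity: 3 ≡ 3 and 11 ≡ 3 (mod 4), so (3/11) = −(11/3).
Reduce top mod 3: now compute (2/3).
Pull out 2: since 3 ≡ 3 (mod 8), (2/3) = -1.
Reached (1/3) = 1. Collecting the sign flips along the way, the symbol is +1.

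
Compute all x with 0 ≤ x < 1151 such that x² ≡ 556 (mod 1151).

Since 1151 ≡ 3 (mod 4), a square root of 556 is 556^((1151+1)/4) = 556^288 mod 1151.
Repeated squaring: 556^2≡668, 556^4≡787, 556^8≡131, 556^16≡1047, 556^32≡457, 556^64≡518, 556^128≡141, 556^256≡314 (mod 1151).
556^288 = 556^(256+32) ≡ 774 (mod 1151).
Check: 774² = 599076 ≡ 556 (mod 1151). The two roots are 377 and 774.

377, 774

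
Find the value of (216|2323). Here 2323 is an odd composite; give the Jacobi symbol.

Pull out 2^3: since 2323 ≡ 3 (mod 8), (2/2323) = -1, so (2/2323)^3 = -1.
Reciprocity: 27 ≡ 3 and 2323 ≡ 3 (mod 4), so (27/2323) = −(2323/27).
Reduce top mod 27: now compute (1/27).
Reached (1/27) = 1. Collecting the sign flips along the way, the symbol is +1.

1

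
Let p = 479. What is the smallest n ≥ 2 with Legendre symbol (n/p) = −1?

(2/479) = +1, so 2 is a residue.
(3/479) = +1, so 3 is a residue.
(4/479) = +1, so 4 is a residue.
(5/479) = +1, so 5 is a residue.
(6/479) = +1, so 6 is a residue.
(7/479) = +1, so 7 is a residue.
(8/479) = +1, so 8 is a residue.
(9/479) = +1, so 9 is a residue.
(10/479) = +1, so 10 is a residue.
(11/479) = +1, so 11 is a residue.
(12/479) = +1, so 12 is a residue.
(13/479) = −1, so 13 is the smallest positive non-residue mod 479.

13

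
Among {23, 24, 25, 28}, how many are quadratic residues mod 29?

4

(23/29) = +1 → QR.
(24/29) = +1 → QR.
(25/29) = +1 → QR.
(28/29) = +1 → QR.
Total quadratic residues among the 4: 4.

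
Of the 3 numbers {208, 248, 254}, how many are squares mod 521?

(208/521) = +1 → QR.
(248/521) = +1 → QR.
(254/521) = +1 → QR.
Total quadratic residues among the 3: 3.

3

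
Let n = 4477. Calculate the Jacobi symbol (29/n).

-1

Reciprocity: 29 ≡ 1 and 4477 ≡ 1 (mod 4), so (29/4477) = +(4477/29).
Reduce top mod 29: now compute (11/29).
Reciprocity: 11 ≡ 3 and 29 ≡ 1 (mod 4), so (11/29) = +(29/11).
Reduce top mod 11: now compute (7/11).
Reciprocity: 7 ≡ 3 and 11 ≡ 3 (mod 4), so (7/11) = −(11/7).
Reduce top mod 7: now compute (4/7).
Pull out 2^2: since 7 ≡ 7 (mod 8), (2/7) = +1, so (2/7)^2 = +1.
Reached (1/7) = 1. Collecting the sign flips along the way, the symbol is -1.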